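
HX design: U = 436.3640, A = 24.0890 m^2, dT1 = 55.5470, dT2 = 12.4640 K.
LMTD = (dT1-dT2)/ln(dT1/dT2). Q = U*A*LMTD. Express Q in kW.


LMTD = 28.8299 K
Q = 436.3640 * 24.0890 * 28.8299 = 303047.7872 W = 303.0478 kW

303.0478 kW


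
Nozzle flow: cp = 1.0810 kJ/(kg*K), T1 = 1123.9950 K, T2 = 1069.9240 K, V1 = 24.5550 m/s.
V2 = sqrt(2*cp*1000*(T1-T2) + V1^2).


dT = 54.0710 K
2*cp*1000*dT = 116901.5020
V1^2 = 602.9480
V2 = sqrt(117504.4500) = 342.7892 m/s

342.7892 m/s


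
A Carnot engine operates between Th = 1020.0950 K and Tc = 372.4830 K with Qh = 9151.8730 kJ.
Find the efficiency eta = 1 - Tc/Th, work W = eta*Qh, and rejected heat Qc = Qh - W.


eta = 1 - 372.4830/1020.0950 = 0.6349
W = 0.6349 * 9151.8730 = 5810.1086 kJ
Qc = 9151.8730 - 5810.1086 = 3341.7644 kJ

eta = 63.4855%, W = 5810.1086 kJ, Qc = 3341.7644 kJ


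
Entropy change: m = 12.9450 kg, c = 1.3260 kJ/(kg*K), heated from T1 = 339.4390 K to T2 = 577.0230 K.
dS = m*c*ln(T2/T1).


T2/T1 = 1.6999
ln(T2/T1) = 0.5306
dS = 12.9450 * 1.3260 * 0.5306 = 9.1076 kJ/K

9.1076 kJ/K


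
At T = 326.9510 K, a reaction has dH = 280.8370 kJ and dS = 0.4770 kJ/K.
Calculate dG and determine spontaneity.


T*dS = 326.9510 * 0.4770 = 155.9556 kJ
dG = 280.8370 - 155.9556 = 124.8814 kJ (non-spontaneous)

dG = 124.8814 kJ, non-spontaneous


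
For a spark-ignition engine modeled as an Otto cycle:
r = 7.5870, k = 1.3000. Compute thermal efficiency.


r^(k-1) = 1.8366
eta = 1 - 1/1.8366 = 0.4555 = 45.5524%

45.5524%


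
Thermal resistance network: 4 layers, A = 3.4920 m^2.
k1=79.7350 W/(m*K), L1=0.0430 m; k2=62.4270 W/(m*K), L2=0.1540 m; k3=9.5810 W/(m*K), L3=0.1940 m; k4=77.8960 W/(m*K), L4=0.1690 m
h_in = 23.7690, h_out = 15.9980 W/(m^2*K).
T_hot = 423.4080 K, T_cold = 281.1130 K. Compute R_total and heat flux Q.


R_conv_in = 1/(23.7690*3.4920) = 0.0120
R_1 = 0.0430/(79.7350*3.4920) = 0.0002
R_2 = 0.1540/(62.4270*3.4920) = 0.0007
R_3 = 0.1940/(9.5810*3.4920) = 0.0058
R_4 = 0.1690/(77.8960*3.4920) = 0.0006
R_conv_out = 1/(15.9980*3.4920) = 0.0179
R_total = 0.0372 K/W
Q = 142.2950 / 0.0372 = 3822.1581 W

R_total = 0.0372 K/W, Q = 3822.1581 W


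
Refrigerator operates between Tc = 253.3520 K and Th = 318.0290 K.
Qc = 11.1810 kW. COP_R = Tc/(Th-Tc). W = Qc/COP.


COP = 253.3520 / 64.6770 = 3.9172
W = 11.1810 / 3.9172 = 2.8543 kW

COP = 3.9172, W = 2.8543 kW


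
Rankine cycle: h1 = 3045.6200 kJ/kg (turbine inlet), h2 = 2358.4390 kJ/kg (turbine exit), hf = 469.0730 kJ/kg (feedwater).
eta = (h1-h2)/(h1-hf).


W = 687.1810 kJ/kg
Q_in = 2576.5470 kJ/kg
eta = 0.2667 = 26.6706%

eta = 26.6706%


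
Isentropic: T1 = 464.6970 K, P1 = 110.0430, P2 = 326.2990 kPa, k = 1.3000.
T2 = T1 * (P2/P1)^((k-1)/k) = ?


(k-1)/k = 0.2308
(P2/P1)^exp = 1.2851
T2 = 464.6970 * 1.2851 = 597.1800 K

597.1800 K


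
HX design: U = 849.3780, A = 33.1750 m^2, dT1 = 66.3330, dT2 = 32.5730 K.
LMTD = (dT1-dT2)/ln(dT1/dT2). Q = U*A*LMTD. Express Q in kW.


LMTD = 47.4688 K
Q = 849.3780 * 33.1750 * 47.4688 = 1337581.6966 W = 1337.5817 kW

1337.5817 kW


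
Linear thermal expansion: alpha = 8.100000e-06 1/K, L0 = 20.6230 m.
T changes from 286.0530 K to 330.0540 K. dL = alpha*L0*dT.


dT = 44.0010 K
dL = 8.100000e-06 * 20.6230 * 44.0010 = 0.007350 m
L_final = 20.630350 m

dL = 0.007350 m


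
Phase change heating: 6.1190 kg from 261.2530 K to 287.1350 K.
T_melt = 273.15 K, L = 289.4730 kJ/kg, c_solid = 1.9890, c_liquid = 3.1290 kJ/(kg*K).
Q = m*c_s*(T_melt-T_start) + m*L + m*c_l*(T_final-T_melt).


Q1 (sensible, solid) = 6.1190 * 1.9890 * 11.8970 = 144.7947 kJ
Q2 (latent) = 6.1190 * 289.4730 = 1771.2853 kJ
Q3 (sensible, liquid) = 6.1190 * 3.1290 * 13.9850 = 267.7617 kJ
Q_total = 2183.8417 kJ

2183.8417 kJ


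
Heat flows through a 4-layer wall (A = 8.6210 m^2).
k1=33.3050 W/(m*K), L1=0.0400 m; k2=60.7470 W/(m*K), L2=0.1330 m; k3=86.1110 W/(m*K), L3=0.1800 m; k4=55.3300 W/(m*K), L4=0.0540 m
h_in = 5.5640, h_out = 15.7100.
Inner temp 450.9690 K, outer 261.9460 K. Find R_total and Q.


R_conv_in = 1/(5.5640*8.6210) = 0.0208
R_1 = 0.0400/(33.3050*8.6210) = 0.0001
R_2 = 0.1330/(60.7470*8.6210) = 0.0003
R_3 = 0.1800/(86.1110*8.6210) = 0.0002
R_4 = 0.0540/(55.3300*8.6210) = 0.0001
R_conv_out = 1/(15.7100*8.6210) = 0.0074
R_total = 0.0290 K/W
Q = 189.0230 / 0.0290 = 6522.5151 W

R_total = 0.0290 K/W, Q = 6522.5151 W


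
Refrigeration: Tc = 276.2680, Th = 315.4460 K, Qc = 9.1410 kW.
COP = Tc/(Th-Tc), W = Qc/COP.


COP = 276.2680 / 39.1780 = 7.0516
W = 9.1410 / 7.0516 = 1.2963 kW

COP = 7.0516, W = 1.2963 kW


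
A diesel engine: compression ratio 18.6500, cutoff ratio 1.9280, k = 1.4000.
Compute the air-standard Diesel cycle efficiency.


r^(k-1) = 3.2231
rc^k = 2.5070
eta = 0.6401 = 64.0120%

64.0120%


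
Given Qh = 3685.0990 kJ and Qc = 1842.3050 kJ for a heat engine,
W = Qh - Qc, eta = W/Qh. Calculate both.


W = 3685.0990 - 1842.3050 = 1842.7940 kJ
eta = 1842.7940 / 3685.0990 = 0.5001 = 50.0066%

W = 1842.7940 kJ, eta = 50.0066%


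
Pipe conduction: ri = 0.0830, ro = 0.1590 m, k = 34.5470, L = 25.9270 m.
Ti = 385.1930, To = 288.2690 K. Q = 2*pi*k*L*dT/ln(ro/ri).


dT = 96.9240 K
ln(ro/ri) = 0.6501
Q = 2*pi*34.5470*25.9270*96.9240 / 0.6501 = 839108.1902 W

839108.1902 W


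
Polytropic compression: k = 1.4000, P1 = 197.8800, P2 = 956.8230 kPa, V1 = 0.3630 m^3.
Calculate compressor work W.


(k-1)/k = 0.2857
(P2/P1)^exp = 1.5687
W = 3.5000 * 197.8800 * 0.3630 * (1.5687 - 1) = 142.9853 kJ

142.9853 kJ


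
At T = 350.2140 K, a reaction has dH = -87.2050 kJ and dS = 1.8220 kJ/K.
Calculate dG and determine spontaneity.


T*dS = 350.2140 * 1.8220 = 638.0899 kJ
dG = -87.2050 - 638.0899 = -725.2949 kJ (spontaneous)

dG = -725.2949 kJ, spontaneous


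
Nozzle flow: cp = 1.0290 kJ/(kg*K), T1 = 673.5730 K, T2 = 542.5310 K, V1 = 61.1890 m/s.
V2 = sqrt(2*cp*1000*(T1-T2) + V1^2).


dT = 131.0420 K
2*cp*1000*dT = 269684.4360
V1^2 = 3744.0937
V2 = sqrt(273428.5297) = 522.9039 m/s

522.9039 m/s


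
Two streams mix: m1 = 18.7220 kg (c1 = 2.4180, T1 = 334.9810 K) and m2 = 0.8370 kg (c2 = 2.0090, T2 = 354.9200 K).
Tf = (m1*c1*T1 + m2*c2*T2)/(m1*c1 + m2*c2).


num = 15761.3312
den = 46.9513
Tf = 335.6951 K

335.6951 K


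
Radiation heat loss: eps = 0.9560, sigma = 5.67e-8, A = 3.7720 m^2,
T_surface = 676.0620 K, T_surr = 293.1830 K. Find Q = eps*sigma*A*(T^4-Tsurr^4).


T^4 = 2.0890e+11
Tsurr^4 = 7.3885e+09
Q = 0.9560 * 5.67e-8 * 3.7720 * 2.0152e+11 = 41202.2049 W

41202.2049 W


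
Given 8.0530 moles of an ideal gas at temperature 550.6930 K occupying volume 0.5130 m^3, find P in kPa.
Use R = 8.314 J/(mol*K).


P = nRT/V = 8.0530 * 8.314 * 550.6930 / 0.5130
= 36870.3513 / 0.5130 = 71872.0298 Pa = 71.8720 kPa

71.8720 kPa


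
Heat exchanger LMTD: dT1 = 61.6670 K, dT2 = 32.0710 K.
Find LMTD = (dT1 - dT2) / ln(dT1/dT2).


dT1/dT2 = 1.9228
ln(dT1/dT2) = 0.6538
LMTD = 29.5960 / 0.6538 = 45.2679 K

45.2679 K


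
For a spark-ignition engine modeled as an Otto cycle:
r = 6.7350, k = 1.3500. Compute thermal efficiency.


r^(k-1) = 1.9495
eta = 1 - 1/1.9495 = 0.4870 = 48.7042%

48.7042%


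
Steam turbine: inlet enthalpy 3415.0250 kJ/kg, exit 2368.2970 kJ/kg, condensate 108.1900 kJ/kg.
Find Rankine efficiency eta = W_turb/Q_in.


W = 1046.7280 kJ/kg
Q_in = 3306.8350 kJ/kg
eta = 0.3165 = 31.6535%

eta = 31.6535%


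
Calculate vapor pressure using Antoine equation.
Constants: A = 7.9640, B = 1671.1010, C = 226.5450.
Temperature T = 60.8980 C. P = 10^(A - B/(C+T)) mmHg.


C+T = 287.4430
B/(C+T) = 5.8137
log10(P) = 7.9640 - 5.8137 = 2.1503
P = 10^2.1503 = 141.3586 mmHg

141.3586 mmHg


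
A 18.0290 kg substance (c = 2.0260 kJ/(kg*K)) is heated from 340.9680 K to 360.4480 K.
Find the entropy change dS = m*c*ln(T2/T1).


T2/T1 = 1.0571
ln(T2/T1) = 0.0556
dS = 18.0290 * 2.0260 * 0.0556 = 2.0294 kJ/K

2.0294 kJ/K


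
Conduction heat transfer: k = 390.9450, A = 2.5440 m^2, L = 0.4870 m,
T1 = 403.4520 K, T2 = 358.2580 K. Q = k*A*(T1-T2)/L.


dT = 45.1940 K
Q = 390.9450 * 2.5440 * 45.1940 / 0.4870 = 92296.3635 W

92296.3635 W


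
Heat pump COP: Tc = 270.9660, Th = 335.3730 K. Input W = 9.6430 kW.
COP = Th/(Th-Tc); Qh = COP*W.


COP = 335.3730 / 64.4070 = 5.2071
Qh = 5.2071 * 9.6430 = 50.2120 kW

COP = 5.2071, Qh = 50.2120 kW


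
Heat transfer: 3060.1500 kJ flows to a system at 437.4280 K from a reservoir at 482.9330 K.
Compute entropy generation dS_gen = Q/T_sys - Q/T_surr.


dS_sys = 3060.1500/437.4280 = 6.9958 kJ/K
dS_surr = -3060.1500/482.9330 = -6.3366 kJ/K
dS_gen = 6.9958 - 6.3366 = 0.6592 kJ/K (irreversible)

dS_gen = 0.6592 kJ/K, irreversible


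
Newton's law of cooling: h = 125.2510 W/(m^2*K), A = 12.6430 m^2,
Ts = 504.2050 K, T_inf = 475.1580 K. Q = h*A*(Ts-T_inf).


dT = 29.0470 K
Q = 125.2510 * 12.6430 * 29.0470 = 45997.3302 W

45997.3302 W


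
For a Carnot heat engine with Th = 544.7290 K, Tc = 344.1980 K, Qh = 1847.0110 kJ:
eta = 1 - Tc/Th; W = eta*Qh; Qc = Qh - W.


eta = 1 - 344.1980/544.7290 = 0.3681
W = 0.3681 * 1847.0110 = 679.9399 kJ
Qc = 1847.0110 - 679.9399 = 1167.0711 kJ

eta = 36.8130%, W = 679.9399 kJ, Qc = 1167.0711 kJ


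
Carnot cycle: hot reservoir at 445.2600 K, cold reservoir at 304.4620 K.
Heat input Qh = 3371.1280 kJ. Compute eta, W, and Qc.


eta = 1 - 304.4620/445.2600 = 0.3162
W = 0.3162 * 3371.1280 = 1066.0021 kJ
Qc = 3371.1280 - 1066.0021 = 2305.1259 kJ

eta = 31.6215%, W = 1066.0021 kJ, Qc = 2305.1259 kJ


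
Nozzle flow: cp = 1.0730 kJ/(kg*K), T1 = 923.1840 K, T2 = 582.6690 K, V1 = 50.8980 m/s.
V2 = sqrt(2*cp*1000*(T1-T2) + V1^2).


dT = 340.5150 K
2*cp*1000*dT = 730745.1900
V1^2 = 2590.6064
V2 = sqrt(733335.7964) = 856.3503 m/s

856.3503 m/s


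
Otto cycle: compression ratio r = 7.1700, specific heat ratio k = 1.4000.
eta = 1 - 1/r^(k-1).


r^(k-1) = 2.1989
eta = 1 - 1/2.1989 = 0.5452 = 54.5229%

54.5229%


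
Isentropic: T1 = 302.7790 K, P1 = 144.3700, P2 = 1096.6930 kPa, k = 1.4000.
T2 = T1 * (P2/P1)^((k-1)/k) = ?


(k-1)/k = 0.2857
(P2/P1)^exp = 1.7849
T2 = 302.7790 * 1.7849 = 540.4158 K

540.4158 K


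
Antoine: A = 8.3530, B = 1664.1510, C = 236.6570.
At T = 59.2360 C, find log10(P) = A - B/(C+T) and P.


C+T = 295.8930
B/(C+T) = 5.6242
log10(P) = 8.3530 - 5.6242 = 2.7288
P = 10^2.7288 = 535.5934 mmHg

535.5934 mmHg


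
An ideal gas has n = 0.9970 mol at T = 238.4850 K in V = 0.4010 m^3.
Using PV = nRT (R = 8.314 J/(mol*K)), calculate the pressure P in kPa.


P = nRT/V = 0.9970 * 8.314 * 238.4850 / 0.4010
= 1976.8160 / 0.4010 = 4929.7157 Pa = 4.9297 kPa

4.9297 kPa


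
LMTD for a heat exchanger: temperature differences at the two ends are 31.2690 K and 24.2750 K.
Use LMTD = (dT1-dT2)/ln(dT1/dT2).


dT1/dT2 = 1.2881
ln(dT1/dT2) = 0.2532
LMTD = 6.9940 / 0.2532 = 27.6246 K

27.6246 K


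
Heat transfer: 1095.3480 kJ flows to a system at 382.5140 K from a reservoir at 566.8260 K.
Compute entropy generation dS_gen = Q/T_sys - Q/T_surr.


dS_sys = 1095.3480/382.5140 = 2.8636 kJ/K
dS_surr = -1095.3480/566.8260 = -1.9324 kJ/K
dS_gen = 2.8636 - 1.9324 = 0.9311 kJ/K (irreversible)

dS_gen = 0.9311 kJ/K, irreversible


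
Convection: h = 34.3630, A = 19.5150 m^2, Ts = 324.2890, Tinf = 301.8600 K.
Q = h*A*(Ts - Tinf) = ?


dT = 22.4290 K
Q = 34.3630 * 19.5150 * 22.4290 = 15040.7516 W

15040.7516 W


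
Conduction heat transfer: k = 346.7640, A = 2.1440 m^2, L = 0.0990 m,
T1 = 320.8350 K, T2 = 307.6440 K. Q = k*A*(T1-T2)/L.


dT = 13.1910 K
Q = 346.7640 * 2.1440 * 13.1910 / 0.0990 = 99060.6813 W

99060.6813 W


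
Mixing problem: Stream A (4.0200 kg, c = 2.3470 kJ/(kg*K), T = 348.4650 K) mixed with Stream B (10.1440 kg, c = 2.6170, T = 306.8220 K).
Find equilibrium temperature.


num = 11432.9034
den = 35.9818
Tf = 317.7414 K

317.7414 K


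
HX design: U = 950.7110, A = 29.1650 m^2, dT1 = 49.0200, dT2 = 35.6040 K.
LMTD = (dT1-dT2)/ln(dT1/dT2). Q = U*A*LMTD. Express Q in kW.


LMTD = 41.9551 K
Q = 950.7110 * 29.1650 * 41.9551 = 1163309.5856 W = 1163.3096 kW

1163.3096 kW


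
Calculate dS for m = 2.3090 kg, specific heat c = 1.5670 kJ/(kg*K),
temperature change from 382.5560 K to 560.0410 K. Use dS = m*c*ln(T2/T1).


T2/T1 = 1.4639
ln(T2/T1) = 0.3811
dS = 2.3090 * 1.5670 * 0.3811 = 1.3790 kJ/K

1.3790 kJ/K


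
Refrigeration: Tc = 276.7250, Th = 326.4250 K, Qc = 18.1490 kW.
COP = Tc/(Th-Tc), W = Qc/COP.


COP = 276.7250 / 49.7000 = 5.5679
W = 18.1490 / 5.5679 = 3.2596 kW

COP = 5.5679, W = 3.2596 kW


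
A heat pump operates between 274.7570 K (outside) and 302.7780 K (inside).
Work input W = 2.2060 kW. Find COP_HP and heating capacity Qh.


COP = 302.7780 / 28.0210 = 10.8054
Qh = 10.8054 * 2.2060 = 23.8367 kW

COP = 10.8054, Qh = 23.8367 kW


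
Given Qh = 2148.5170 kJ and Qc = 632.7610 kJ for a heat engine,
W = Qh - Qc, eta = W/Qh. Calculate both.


W = 2148.5170 - 632.7610 = 1515.7560 kJ
eta = 1515.7560 / 2148.5170 = 0.7055 = 70.5489%

W = 1515.7560 kJ, eta = 70.5489%


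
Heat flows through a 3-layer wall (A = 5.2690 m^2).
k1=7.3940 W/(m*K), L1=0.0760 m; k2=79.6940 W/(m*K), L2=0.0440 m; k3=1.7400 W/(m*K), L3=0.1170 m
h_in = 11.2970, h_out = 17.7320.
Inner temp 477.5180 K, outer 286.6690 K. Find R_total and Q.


R_conv_in = 1/(11.2970*5.2690) = 0.0168
R_1 = 0.0760/(7.3940*5.2690) = 0.0020
R_2 = 0.0440/(79.6940*5.2690) = 0.0001
R_3 = 0.1170/(1.7400*5.2690) = 0.0128
R_conv_out = 1/(17.7320*5.2690) = 0.0107
R_total = 0.0423 K/W
Q = 190.8490 / 0.0423 = 4509.6178 W

R_total = 0.0423 K/W, Q = 4509.6178 W


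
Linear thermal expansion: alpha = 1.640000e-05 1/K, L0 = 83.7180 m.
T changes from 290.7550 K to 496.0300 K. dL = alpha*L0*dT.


dT = 205.2750 K
dL = 1.640000e-05 * 83.7180 * 205.2750 = 0.281837 m
L_final = 83.999837 m

dL = 0.281837 m


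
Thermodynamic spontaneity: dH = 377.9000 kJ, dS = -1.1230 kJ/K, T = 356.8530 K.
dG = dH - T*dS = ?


T*dS = 356.8530 * -1.1230 = -400.7459 kJ
dG = 377.9000 + 400.7459 = 778.6459 kJ (non-spontaneous)

dG = 778.6459 kJ, non-spontaneous


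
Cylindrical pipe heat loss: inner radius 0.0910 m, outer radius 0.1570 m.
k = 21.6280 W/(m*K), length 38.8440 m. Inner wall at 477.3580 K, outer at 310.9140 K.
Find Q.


dT = 166.4440 K
ln(ro/ri) = 0.5454
Q = 2*pi*21.6280*38.8440*166.4440 / 0.5454 = 1610957.5462 W

1610957.5462 W


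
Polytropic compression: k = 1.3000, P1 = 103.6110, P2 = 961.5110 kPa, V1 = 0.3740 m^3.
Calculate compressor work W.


(k-1)/k = 0.2308
(P2/P1)^exp = 1.6722
W = 4.3333 * 103.6110 * 0.3740 * (1.6722 - 1) = 112.8700 kJ

112.8700 kJ


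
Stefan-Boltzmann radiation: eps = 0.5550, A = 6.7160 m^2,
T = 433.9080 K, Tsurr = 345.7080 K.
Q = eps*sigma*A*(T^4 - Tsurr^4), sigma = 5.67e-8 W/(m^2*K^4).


T^4 = 3.5448e+10
Tsurr^4 = 1.4284e+10
Q = 0.5550 * 5.67e-8 * 6.7160 * 2.1164e+10 = 4472.9167 W

4472.9167 W


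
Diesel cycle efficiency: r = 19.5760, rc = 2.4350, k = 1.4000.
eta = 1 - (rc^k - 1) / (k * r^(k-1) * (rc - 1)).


r^(k-1) = 3.2862
rc^k = 3.4762
eta = 0.6249 = 62.4934%

62.4934%


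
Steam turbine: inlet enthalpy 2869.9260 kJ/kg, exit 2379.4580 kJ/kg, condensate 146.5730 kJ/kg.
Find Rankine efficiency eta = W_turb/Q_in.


W = 490.4680 kJ/kg
Q_in = 2723.3530 kJ/kg
eta = 0.1801 = 18.0097%

eta = 18.0097%


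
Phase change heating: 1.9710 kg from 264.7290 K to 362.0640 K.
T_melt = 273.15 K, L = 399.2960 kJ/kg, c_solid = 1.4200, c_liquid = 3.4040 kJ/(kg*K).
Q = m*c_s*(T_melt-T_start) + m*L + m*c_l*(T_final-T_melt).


Q1 (sensible, solid) = 1.9710 * 1.4200 * 8.4210 = 23.5689 kJ
Q2 (latent) = 1.9710 * 399.2960 = 787.0124 kJ
Q3 (sensible, liquid) = 1.9710 * 3.4040 * 88.9140 = 596.5493 kJ
Q_total = 1407.1306 kJ

1407.1306 kJ


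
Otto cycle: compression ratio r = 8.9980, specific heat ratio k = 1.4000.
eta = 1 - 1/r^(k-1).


r^(k-1) = 2.4080
eta = 1 - 1/2.4080 = 0.5847 = 58.4719%

58.4719%


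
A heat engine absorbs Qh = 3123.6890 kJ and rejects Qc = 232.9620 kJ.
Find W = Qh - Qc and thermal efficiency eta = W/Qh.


W = 3123.6890 - 232.9620 = 2890.7270 kJ
eta = 2890.7270 / 3123.6890 = 0.9254 = 92.5421%

W = 2890.7270 kJ, eta = 92.5421%


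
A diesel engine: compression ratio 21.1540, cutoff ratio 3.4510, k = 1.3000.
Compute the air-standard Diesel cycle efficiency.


r^(k-1) = 2.4981
rc^k = 5.0041
eta = 0.4970 = 49.6959%

49.6959%


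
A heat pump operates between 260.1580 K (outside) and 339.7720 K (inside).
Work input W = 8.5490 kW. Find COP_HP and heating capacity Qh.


COP = 339.7720 / 79.6140 = 4.2677
Qh = 4.2677 * 8.5490 = 36.4849 kW

COP = 4.2677, Qh = 36.4849 kW


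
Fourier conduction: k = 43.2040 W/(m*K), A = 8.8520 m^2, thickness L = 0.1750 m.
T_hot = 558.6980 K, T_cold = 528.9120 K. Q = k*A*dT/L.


dT = 29.7860 K
Q = 43.2040 * 8.8520 * 29.7860 / 0.1750 = 65093.7811 W

65093.7811 W


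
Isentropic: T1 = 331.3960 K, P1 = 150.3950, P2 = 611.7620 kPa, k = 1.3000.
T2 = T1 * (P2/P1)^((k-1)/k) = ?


(k-1)/k = 0.2308
(P2/P1)^exp = 1.3824
T2 = 331.3960 * 1.3824 = 458.1063 K

458.1063 K


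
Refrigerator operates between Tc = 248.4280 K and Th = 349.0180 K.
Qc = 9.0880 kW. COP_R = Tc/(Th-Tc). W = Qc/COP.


COP = 248.4280 / 100.5900 = 2.4697
W = 9.0880 / 2.4697 = 3.6798 kW

COP = 2.4697, W = 3.6798 kW


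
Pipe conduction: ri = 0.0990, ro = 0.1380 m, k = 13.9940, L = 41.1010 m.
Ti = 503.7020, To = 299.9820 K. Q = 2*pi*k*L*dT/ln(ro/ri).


dT = 203.7200 K
ln(ro/ri) = 0.3321
Q = 2*pi*13.9940*41.1010*203.7200 / 0.3321 = 2216637.4881 W

2216637.4881 W


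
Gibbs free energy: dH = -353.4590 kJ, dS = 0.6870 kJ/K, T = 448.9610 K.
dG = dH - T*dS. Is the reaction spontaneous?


T*dS = 448.9610 * 0.6870 = 308.4362 kJ
dG = -353.4590 - 308.4362 = -661.8952 kJ (spontaneous)

dG = -661.8952 kJ, spontaneous


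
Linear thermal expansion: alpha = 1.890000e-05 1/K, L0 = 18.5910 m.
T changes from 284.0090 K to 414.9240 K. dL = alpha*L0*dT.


dT = 130.9150 K
dL = 1.890000e-05 * 18.5910 * 130.9150 = 0.046000 m
L_final = 18.637000 m

dL = 0.046000 m


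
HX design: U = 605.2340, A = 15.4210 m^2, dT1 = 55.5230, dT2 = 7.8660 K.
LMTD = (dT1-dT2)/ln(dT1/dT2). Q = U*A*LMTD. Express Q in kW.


LMTD = 24.3864 K
Q = 605.2340 * 15.4210 * 24.3864 = 227605.6038 W = 227.6056 kW

227.6056 kW


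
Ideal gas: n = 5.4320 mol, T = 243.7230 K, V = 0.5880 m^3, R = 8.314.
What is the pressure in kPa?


P = nRT/V = 5.4320 * 8.314 * 243.7230 / 0.5880
= 11006.9323 / 0.5880 = 18719.2727 Pa = 18.7193 kPa

18.7193 kPa


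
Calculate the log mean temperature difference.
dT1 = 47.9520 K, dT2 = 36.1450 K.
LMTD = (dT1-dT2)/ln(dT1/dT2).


dT1/dT2 = 1.3267
ln(dT1/dT2) = 0.2827
LMTD = 11.8070 / 0.2827 = 41.7708 K

41.7708 K


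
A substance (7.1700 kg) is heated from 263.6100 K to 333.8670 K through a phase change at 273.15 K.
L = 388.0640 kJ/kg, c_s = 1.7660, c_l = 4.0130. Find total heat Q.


Q1 (sensible, solid) = 7.1700 * 1.7660 * 9.5400 = 120.7976 kJ
Q2 (latent) = 7.1700 * 388.0640 = 2782.4189 kJ
Q3 (sensible, liquid) = 7.1700 * 4.0130 * 60.7170 = 1747.0230 kJ
Q_total = 4650.2395 kJ

4650.2395 kJ


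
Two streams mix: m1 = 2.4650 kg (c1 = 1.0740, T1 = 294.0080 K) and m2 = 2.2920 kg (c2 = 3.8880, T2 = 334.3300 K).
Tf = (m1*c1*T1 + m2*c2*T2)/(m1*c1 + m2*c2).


num = 3757.6733
den = 11.5587
Tf = 325.0946 K

325.0946 K


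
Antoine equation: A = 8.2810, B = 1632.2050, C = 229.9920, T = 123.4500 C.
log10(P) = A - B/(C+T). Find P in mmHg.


C+T = 353.4420
B/(C+T) = 4.6180
log10(P) = 8.2810 - 4.6180 = 3.6630
P = 10^3.6630 = 4602.2706 mmHg

4602.2706 mmHg


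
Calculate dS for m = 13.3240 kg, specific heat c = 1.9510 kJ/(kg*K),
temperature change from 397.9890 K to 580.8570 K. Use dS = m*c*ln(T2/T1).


T2/T1 = 1.4595
ln(T2/T1) = 0.3781
dS = 13.3240 * 1.9510 * 0.3781 = 9.8282 kJ/K

9.8282 kJ/K


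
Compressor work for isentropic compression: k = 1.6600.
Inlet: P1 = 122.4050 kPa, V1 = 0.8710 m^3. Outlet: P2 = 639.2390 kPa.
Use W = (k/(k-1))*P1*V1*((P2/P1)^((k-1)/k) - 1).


(k-1)/k = 0.3976
(P2/P1)^exp = 1.9294
W = 2.5152 * 122.4050 * 0.8710 * (1.9294 - 1) = 249.2131 kJ

249.2131 kJ


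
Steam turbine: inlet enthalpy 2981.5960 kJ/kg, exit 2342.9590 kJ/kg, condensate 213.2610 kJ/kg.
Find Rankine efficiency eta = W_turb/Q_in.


W = 638.6370 kJ/kg
Q_in = 2768.3350 kJ/kg
eta = 0.2307 = 23.0694%

eta = 23.0694%


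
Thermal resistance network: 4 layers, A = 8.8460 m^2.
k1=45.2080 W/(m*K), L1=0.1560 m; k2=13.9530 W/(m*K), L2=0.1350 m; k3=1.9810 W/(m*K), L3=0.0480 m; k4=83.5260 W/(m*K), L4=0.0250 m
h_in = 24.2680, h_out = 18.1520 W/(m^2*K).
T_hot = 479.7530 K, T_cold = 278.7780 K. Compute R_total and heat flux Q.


R_conv_in = 1/(24.2680*8.8460) = 0.0047
R_1 = 0.1560/(45.2080*8.8460) = 0.0004
R_2 = 0.1350/(13.9530*8.8460) = 0.0011
R_3 = 0.0480/(1.9810*8.8460) = 0.0027
R_4 = 0.0250/(83.5260*8.8460) = 3.3835e-05
R_conv_out = 1/(18.1520*8.8460) = 0.0062
R_total = 0.0151 K/W
Q = 200.9750 / 0.0151 = 13272.0617 W

R_total = 0.0151 K/W, Q = 13272.0617 W


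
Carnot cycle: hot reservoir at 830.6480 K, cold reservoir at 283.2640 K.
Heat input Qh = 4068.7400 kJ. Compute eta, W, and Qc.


eta = 1 - 283.2640/830.6480 = 0.6590
W = 0.6590 * 4068.7400 = 2681.2358 kJ
Qc = 4068.7400 - 2681.2358 = 1387.5042 kJ

eta = 65.8984%, W = 2681.2358 kJ, Qc = 1387.5042 kJ


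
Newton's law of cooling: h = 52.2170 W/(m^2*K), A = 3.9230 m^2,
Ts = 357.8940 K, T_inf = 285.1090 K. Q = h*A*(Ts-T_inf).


dT = 72.7850 K
Q = 52.2170 * 3.9230 * 72.7850 = 14909.8101 W

14909.8101 W


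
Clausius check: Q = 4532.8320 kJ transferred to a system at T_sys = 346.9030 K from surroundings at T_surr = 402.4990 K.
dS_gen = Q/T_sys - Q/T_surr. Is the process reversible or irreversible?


dS_sys = 4532.8320/346.9030 = 13.0666 kJ/K
dS_surr = -4532.8320/402.4990 = -11.2617 kJ/K
dS_gen = 13.0666 - 11.2617 = 1.8048 kJ/K (irreversible)

dS_gen = 1.8048 kJ/K, irreversible


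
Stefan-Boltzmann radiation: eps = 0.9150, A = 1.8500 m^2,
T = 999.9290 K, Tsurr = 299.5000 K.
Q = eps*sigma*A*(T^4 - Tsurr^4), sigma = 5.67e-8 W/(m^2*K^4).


T^4 = 9.9972e+11
Tsurr^4 = 8.0461e+09
Q = 0.9150 * 5.67e-8 * 1.8500 * 9.9167e+11 = 95179.4105 W

95179.4105 W


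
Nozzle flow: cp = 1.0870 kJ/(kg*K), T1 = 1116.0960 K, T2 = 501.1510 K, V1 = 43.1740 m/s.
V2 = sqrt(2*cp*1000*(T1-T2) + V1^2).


dT = 614.9450 K
2*cp*1000*dT = 1336890.4300
V1^2 = 1863.9943
V2 = sqrt(1338754.4243) = 1157.0456 m/s

1157.0456 m/s


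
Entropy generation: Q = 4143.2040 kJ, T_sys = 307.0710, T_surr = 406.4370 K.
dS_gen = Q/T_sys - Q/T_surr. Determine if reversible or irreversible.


dS_sys = 4143.2040/307.0710 = 13.4927 kJ/K
dS_surr = -4143.2040/406.4370 = -10.1940 kJ/K
dS_gen = 13.4927 - 10.1940 = 3.2987 kJ/K (irreversible)

dS_gen = 3.2987 kJ/K, irreversible


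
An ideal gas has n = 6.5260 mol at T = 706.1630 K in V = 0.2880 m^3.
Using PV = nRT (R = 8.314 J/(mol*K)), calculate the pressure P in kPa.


P = nRT/V = 6.5260 * 8.314 * 706.1630 / 0.2880
= 38314.4017 / 0.2880 = 133036.1170 Pa = 133.0361 kPa

133.0361 kPa


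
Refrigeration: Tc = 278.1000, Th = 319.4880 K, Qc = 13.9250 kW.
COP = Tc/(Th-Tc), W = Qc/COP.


COP = 278.1000 / 41.3880 = 6.7193
W = 13.9250 / 6.7193 = 2.0724 kW

COP = 6.7193, W = 2.0724 kW


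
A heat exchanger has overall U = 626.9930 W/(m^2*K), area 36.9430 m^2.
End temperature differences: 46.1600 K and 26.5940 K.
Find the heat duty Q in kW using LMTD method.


LMTD = 35.4824 K
Q = 626.9930 * 36.9430 * 35.4824 = 821879.3903 W = 821.8794 kW

821.8794 kW


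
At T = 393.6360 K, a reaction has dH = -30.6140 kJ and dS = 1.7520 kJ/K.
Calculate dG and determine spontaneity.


T*dS = 393.6360 * 1.7520 = 689.6503 kJ
dG = -30.6140 - 689.6503 = -720.2643 kJ (spontaneous)

dG = -720.2643 kJ, spontaneous


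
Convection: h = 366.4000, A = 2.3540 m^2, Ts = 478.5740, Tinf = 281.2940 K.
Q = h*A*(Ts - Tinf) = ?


dT = 197.2800 K
Q = 366.4000 * 2.3540 * 197.2800 = 170155.1048 W

170155.1048 W


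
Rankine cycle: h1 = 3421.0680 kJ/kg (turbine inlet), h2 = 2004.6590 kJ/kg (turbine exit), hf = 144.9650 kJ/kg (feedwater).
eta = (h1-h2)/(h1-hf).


W = 1416.4090 kJ/kg
Q_in = 3276.1030 kJ/kg
eta = 0.4323 = 43.2346%

eta = 43.2346%


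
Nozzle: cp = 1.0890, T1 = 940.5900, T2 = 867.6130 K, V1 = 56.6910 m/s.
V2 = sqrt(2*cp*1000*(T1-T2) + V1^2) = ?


dT = 72.9770 K
2*cp*1000*dT = 158943.9060
V1^2 = 3213.8695
V2 = sqrt(162157.7755) = 402.6882 m/s

402.6882 m/s


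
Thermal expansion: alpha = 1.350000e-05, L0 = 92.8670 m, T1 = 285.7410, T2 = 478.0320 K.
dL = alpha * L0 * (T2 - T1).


dT = 192.2910 K
dL = 1.350000e-05 * 92.8670 * 192.2910 = 0.241076 m
L_final = 93.108076 m

dL = 0.241076 m


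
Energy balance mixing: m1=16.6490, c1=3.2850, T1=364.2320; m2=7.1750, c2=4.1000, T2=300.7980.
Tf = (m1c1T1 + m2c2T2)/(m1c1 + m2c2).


num = 28769.2890
den = 84.1095
Tf = 342.0458 K

342.0458 K


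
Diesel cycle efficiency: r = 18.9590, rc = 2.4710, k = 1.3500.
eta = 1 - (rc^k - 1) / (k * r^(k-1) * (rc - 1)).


r^(k-1) = 2.8005
rc^k = 3.3914
eta = 0.5700 = 56.9999%

56.9999%


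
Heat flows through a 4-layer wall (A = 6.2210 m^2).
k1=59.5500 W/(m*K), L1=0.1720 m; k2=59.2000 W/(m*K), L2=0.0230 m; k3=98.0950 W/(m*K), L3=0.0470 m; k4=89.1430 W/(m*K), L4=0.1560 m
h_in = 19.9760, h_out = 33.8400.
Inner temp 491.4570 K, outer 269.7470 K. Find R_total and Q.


R_conv_in = 1/(19.9760*6.2210) = 0.0080
R_1 = 0.1720/(59.5500*6.2210) = 0.0005
R_2 = 0.0230/(59.2000*6.2210) = 6.2452e-05
R_3 = 0.0470/(98.0950*6.2210) = 7.7018e-05
R_4 = 0.1560/(89.1430*6.2210) = 0.0003
R_conv_out = 1/(33.8400*6.2210) = 0.0048
R_total = 0.0137 K/W
Q = 221.7100 / 0.0137 = 16204.2843 W

R_total = 0.0137 K/W, Q = 16204.2843 W


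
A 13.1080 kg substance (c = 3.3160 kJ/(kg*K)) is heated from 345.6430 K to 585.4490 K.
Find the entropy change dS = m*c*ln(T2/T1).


T2/T1 = 1.6938
ln(T2/T1) = 0.5270
dS = 13.1080 * 3.3160 * 0.5270 = 22.9055 kJ/K

22.9055 kJ/K


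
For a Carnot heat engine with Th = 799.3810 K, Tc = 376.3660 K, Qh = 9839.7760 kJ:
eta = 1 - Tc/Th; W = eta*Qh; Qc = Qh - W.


eta = 1 - 376.3660/799.3810 = 0.5292
W = 0.5292 * 9839.7760 = 5206.9950 kJ
Qc = 9839.7760 - 5206.9950 = 4632.7810 kJ

eta = 52.9178%, W = 5206.9950 kJ, Qc = 4632.7810 kJ


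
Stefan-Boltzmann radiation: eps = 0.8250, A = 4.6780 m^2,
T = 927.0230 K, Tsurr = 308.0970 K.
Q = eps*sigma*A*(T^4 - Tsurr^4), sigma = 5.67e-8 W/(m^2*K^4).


T^4 = 7.3852e+11
Tsurr^4 = 9.0105e+09
Q = 0.8250 * 5.67e-8 * 4.6780 * 7.2951e+11 = 159634.9345 W

159634.9345 W


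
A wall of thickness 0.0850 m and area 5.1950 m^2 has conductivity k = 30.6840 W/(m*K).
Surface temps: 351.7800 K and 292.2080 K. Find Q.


dT = 59.5720 K
Q = 30.6840 * 5.1950 * 59.5720 / 0.0850 = 111717.3900 W

111717.3900 W


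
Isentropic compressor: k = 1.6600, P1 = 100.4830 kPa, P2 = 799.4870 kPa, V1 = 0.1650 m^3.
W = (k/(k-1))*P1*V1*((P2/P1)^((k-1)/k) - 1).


(k-1)/k = 0.3976
(P2/P1)^exp = 2.2810
W = 2.5152 * 100.4830 * 0.1650 * (2.2810 - 1) = 53.4165 kJ

53.4165 kJ


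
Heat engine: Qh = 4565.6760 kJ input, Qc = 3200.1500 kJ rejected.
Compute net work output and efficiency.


W = 4565.6760 - 3200.1500 = 1365.5260 kJ
eta = 1365.5260 / 4565.6760 = 0.2991 = 29.9085%

W = 1365.5260 kJ, eta = 29.9085%


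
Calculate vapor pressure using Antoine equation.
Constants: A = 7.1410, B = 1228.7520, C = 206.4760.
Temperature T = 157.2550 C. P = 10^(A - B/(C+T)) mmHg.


C+T = 363.7310
B/(C+T) = 3.3782
log10(P) = 7.1410 - 3.3782 = 3.7628
P = 10^3.7628 = 5791.7682 mmHg

5791.7682 mmHg


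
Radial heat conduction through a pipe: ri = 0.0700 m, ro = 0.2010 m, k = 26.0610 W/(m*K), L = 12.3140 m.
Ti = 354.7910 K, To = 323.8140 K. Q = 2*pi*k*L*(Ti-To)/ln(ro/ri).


dT = 30.9770 K
ln(ro/ri) = 1.0548
Q = 2*pi*26.0610*12.3140*30.9770 / 1.0548 = 59215.4929 W

59215.4929 W


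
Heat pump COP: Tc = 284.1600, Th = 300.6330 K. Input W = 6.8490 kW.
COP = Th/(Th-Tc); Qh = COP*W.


COP = 300.6330 / 16.4730 = 18.2500
Qh = 18.2500 * 6.8490 = 124.9946 kW

COP = 18.2500, Qh = 124.9946 kW


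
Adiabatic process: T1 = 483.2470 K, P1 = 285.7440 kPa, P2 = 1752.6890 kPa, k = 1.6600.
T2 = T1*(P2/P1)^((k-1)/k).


(k-1)/k = 0.3976
(P2/P1)^exp = 2.0568
T2 = 483.2470 * 2.0568 = 993.9445 K

993.9445 K


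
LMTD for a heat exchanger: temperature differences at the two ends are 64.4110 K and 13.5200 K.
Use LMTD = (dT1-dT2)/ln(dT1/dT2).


dT1/dT2 = 4.7641
ln(dT1/dT2) = 1.5611
LMTD = 50.8910 / 1.5611 = 32.5991 K

32.5991 K


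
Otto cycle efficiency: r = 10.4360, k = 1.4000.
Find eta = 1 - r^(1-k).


r^(k-1) = 2.5551
eta = 1 - 1/2.5551 = 0.6086 = 60.8631%

60.8631%


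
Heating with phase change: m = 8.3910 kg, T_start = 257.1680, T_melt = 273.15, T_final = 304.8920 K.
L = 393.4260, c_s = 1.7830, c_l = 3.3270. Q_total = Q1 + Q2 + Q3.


Q1 (sensible, solid) = 8.3910 * 1.7830 * 15.9820 = 239.1091 kJ
Q2 (latent) = 8.3910 * 393.4260 = 3301.2376 kJ
Q3 (sensible, liquid) = 8.3910 * 3.3270 * 31.7420 = 886.1369 kJ
Q_total = 4426.4836 kJ

4426.4836 kJ


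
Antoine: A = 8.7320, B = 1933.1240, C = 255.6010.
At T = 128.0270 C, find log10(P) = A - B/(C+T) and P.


C+T = 383.6280
B/(C+T) = 5.0391
log10(P) = 8.7320 - 5.0391 = 3.6929
P = 10^3.6929 = 4931.0718 mmHg

4931.0718 mmHg


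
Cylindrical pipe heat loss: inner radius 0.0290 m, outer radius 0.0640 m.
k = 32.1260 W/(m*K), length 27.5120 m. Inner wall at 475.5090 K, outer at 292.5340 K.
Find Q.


dT = 182.9750 K
ln(ro/ri) = 0.7916
Q = 2*pi*32.1260*27.5120*182.9750 / 0.7916 = 1283664.8513 W

1283664.8513 W


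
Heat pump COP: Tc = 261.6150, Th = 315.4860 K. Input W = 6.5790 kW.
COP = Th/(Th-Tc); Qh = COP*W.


COP = 315.4860 / 53.8710 = 5.8563
Qh = 5.8563 * 6.5790 = 38.5288 kW

COP = 5.8563, Qh = 38.5288 kW


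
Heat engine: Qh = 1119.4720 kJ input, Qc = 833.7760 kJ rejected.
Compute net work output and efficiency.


W = 1119.4720 - 833.7760 = 285.6960 kJ
eta = 285.6960 / 1119.4720 = 0.2552 = 25.5206%

W = 285.6960 kJ, eta = 25.5206%


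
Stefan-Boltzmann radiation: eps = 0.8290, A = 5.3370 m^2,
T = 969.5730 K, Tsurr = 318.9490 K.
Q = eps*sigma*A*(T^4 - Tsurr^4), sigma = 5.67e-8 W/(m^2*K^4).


T^4 = 8.8373e+11
Tsurr^4 = 1.0349e+10
Q = 0.8290 * 5.67e-8 * 5.3370 * 8.7339e+11 = 219099.3928 W

219099.3928 W


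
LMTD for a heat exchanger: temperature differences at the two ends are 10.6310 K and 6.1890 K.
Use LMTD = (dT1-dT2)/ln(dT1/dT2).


dT1/dT2 = 1.7177
ln(dT1/dT2) = 0.5410
LMTD = 4.4420 / 0.5410 = 8.2107 K

8.2107 K


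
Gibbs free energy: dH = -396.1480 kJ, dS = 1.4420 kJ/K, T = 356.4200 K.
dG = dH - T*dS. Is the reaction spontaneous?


T*dS = 356.4200 * 1.4420 = 513.9576 kJ
dG = -396.1480 - 513.9576 = -910.1056 kJ (spontaneous)

dG = -910.1056 kJ, spontaneous


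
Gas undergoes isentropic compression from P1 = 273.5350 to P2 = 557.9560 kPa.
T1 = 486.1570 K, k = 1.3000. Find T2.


(k-1)/k = 0.2308
(P2/P1)^exp = 1.1788
T2 = 486.1570 * 1.1788 = 573.0859 K

573.0859 K


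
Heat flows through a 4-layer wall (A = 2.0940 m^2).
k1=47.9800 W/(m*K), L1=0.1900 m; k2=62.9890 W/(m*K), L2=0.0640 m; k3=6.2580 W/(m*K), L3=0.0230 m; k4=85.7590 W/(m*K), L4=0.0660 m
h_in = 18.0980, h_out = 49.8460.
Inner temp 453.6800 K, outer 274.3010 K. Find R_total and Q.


R_conv_in = 1/(18.0980*2.0940) = 0.0264
R_1 = 0.1900/(47.9800*2.0940) = 0.0019
R_2 = 0.0640/(62.9890*2.0940) = 0.0005
R_3 = 0.0230/(6.2580*2.0940) = 0.0018
R_4 = 0.0660/(85.7590*2.0940) = 0.0004
R_conv_out = 1/(49.8460*2.0940) = 0.0096
R_total = 0.0405 K/W
Q = 179.3790 / 0.0405 = 4432.7468 W

R_total = 0.0405 K/W, Q = 4432.7468 W


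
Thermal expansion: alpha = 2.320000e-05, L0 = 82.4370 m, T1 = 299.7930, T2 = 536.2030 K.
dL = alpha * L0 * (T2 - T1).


dT = 236.4100 K
dL = 2.320000e-05 * 82.4370 * 236.4100 = 0.452143 m
L_final = 82.889143 m

dL = 0.452143 m


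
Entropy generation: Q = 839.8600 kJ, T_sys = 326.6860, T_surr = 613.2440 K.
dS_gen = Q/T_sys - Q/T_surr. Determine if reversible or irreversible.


dS_sys = 839.8600/326.6860 = 2.5708 kJ/K
dS_surr = -839.8600/613.2440 = -1.3695 kJ/K
dS_gen = 2.5708 - 1.3695 = 1.2013 kJ/K (irreversible)

dS_gen = 1.2013 kJ/K, irreversible


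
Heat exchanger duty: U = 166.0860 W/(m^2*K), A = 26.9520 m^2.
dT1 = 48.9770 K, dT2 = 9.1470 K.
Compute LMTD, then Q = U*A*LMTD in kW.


LMTD = 23.7377 K
Q = 166.0860 * 26.9520 * 23.7377 = 106258.0461 W = 106.2580 kW

106.2580 kW


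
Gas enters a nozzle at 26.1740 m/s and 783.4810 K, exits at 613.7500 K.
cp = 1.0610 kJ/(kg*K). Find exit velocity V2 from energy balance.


dT = 169.7310 K
2*cp*1000*dT = 360169.1820
V1^2 = 685.0783
V2 = sqrt(360854.2603) = 600.7115 m/s

600.7115 m/s


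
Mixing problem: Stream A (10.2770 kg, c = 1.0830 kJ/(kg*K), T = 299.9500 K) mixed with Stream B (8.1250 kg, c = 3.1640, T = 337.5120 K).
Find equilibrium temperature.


num = 12015.0305
den = 36.8375
Tf = 326.1631 K

326.1631 K


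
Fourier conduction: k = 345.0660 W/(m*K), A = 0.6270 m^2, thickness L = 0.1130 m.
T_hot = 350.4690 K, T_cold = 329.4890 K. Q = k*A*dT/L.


dT = 20.9800 K
Q = 345.0660 * 0.6270 * 20.9800 / 0.1130 = 40169.5300 W

40169.5300 W


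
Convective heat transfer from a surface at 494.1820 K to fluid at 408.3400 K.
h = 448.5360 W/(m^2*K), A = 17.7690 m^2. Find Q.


dT = 85.8420 K
Q = 448.5360 * 17.7690 * 85.8420 = 684163.8461 W

684163.8461 W


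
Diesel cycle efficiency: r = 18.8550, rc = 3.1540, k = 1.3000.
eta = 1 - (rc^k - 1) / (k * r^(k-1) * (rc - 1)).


r^(k-1) = 2.4134
rc^k = 4.4516
eta = 0.4892 = 48.9250%

48.9250%


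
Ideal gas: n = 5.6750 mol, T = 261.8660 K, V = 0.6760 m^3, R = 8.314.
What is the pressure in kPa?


P = nRT/V = 5.6750 * 8.314 * 261.8660 / 0.6760
= 12355.3485 / 0.6760 = 18277.1428 Pa = 18.2771 kPa

18.2771 kPa


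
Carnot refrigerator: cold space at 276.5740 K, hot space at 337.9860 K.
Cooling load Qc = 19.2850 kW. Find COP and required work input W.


COP = 276.5740 / 61.4120 = 4.5036
W = 19.2850 / 4.5036 = 4.2821 kW

COP = 4.5036, W = 4.2821 kW


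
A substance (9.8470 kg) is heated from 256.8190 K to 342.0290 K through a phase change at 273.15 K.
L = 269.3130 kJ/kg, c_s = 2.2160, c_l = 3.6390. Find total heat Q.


Q1 (sensible, solid) = 9.8470 * 2.2160 * 16.3310 = 356.3580 kJ
Q2 (latent) = 9.8470 * 269.3130 = 2651.9251 kJ
Q3 (sensible, liquid) = 9.8470 * 3.6390 * 68.8790 = 2468.1573 kJ
Q_total = 5476.4403 kJ

5476.4403 kJ


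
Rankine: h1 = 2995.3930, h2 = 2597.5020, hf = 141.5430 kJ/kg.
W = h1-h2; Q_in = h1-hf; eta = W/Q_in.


W = 397.8910 kJ/kg
Q_in = 2853.8500 kJ/kg
eta = 0.1394 = 13.9423%

eta = 13.9423%


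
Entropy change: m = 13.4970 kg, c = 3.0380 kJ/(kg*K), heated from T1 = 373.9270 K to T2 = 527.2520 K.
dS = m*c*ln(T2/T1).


T2/T1 = 1.4100
ln(T2/T1) = 0.3436
dS = 13.4970 * 3.0380 * 0.3436 = 14.0897 kJ/K

14.0897 kJ/K


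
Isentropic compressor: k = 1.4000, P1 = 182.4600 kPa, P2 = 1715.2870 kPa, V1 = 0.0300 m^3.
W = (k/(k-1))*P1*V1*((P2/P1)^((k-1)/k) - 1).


(k-1)/k = 0.2857
(P2/P1)^exp = 1.8969
W = 3.5000 * 182.4600 * 0.0300 * (1.8969 - 1) = 17.1834 kJ

17.1834 kJ


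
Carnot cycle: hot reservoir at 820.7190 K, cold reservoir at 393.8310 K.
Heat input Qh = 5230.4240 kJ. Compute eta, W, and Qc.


eta = 1 - 393.8310/820.7190 = 0.5201
W = 0.5201 * 5230.4240 = 2720.5478 kJ
Qc = 5230.4240 - 2720.5478 = 2509.8762 kJ

eta = 52.0139%, W = 2720.5478 kJ, Qc = 2509.8762 kJ


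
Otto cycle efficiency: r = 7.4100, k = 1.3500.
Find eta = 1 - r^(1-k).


r^(k-1) = 2.0157
eta = 1 - 1/2.0157 = 0.5039 = 50.3906%

50.3906%


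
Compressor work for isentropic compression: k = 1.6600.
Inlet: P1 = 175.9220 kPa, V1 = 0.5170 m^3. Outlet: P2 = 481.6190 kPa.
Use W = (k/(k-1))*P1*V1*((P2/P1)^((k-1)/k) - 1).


(k-1)/k = 0.3976
(P2/P1)^exp = 1.4924
W = 2.5152 * 175.9220 * 0.5170 * (1.4924 - 1) = 112.6512 kJ

112.6512 kJ


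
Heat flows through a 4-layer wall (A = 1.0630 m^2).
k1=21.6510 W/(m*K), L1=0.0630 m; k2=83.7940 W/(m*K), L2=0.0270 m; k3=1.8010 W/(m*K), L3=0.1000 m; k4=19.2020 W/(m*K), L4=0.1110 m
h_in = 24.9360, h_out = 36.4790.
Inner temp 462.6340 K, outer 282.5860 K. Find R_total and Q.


R_conv_in = 1/(24.9360*1.0630) = 0.0377
R_1 = 0.0630/(21.6510*1.0630) = 0.0027
R_2 = 0.0270/(83.7940*1.0630) = 0.0003
R_3 = 0.1000/(1.8010*1.0630) = 0.0522
R_4 = 0.1110/(19.2020*1.0630) = 0.0054
R_conv_out = 1/(36.4790*1.0630) = 0.0258
R_total = 0.1242 K/W
Q = 180.0480 / 0.1242 = 1449.3493 W

R_total = 0.1242 K/W, Q = 1449.3493 W


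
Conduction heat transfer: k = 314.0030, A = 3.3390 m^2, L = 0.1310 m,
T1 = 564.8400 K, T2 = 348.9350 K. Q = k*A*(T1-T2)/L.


dT = 215.9050 K
Q = 314.0030 * 3.3390 * 215.9050 / 0.1310 = 1727991.5752 W

1727991.5752 W


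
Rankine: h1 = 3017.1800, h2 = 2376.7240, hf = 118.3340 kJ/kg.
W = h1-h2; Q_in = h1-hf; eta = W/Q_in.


W = 640.4560 kJ/kg
Q_in = 2898.8460 kJ/kg
eta = 0.2209 = 22.0935%

eta = 22.0935%


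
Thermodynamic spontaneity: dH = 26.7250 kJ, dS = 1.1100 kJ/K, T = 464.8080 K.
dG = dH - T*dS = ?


T*dS = 464.8080 * 1.1100 = 515.9369 kJ
dG = 26.7250 - 515.9369 = -489.2119 kJ (spontaneous)

dG = -489.2119 kJ, spontaneous


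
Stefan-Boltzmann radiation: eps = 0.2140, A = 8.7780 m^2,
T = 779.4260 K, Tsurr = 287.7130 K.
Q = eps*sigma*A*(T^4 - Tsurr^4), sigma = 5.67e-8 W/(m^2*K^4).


T^4 = 3.6906e+11
Tsurr^4 = 6.8523e+09
Q = 0.2140 * 5.67e-8 * 8.7780 * 3.6221e+11 = 38579.1526 W

38579.1526 W


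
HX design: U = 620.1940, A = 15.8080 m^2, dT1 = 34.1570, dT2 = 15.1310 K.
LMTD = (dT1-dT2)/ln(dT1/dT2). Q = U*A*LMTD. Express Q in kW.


LMTD = 23.3671 K
Q = 620.1940 * 15.8080 * 23.3671 = 229091.6120 W = 229.0916 kW

229.0916 kW


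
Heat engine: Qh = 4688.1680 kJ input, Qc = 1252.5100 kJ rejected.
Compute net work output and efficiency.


W = 4688.1680 - 1252.5100 = 3435.6580 kJ
eta = 3435.6580 / 4688.1680 = 0.7328 = 73.2836%

W = 3435.6580 kJ, eta = 73.2836%


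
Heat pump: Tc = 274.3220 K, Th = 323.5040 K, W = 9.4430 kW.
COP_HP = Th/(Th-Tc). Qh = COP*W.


COP = 323.5040 / 49.1820 = 6.5777
Qh = 6.5777 * 9.4430 = 62.1131 kW

COP = 6.5777, Qh = 62.1131 kW


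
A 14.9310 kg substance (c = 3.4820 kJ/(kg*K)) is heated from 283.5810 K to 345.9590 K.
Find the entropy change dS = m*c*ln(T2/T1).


T2/T1 = 1.2200
ln(T2/T1) = 0.1988
dS = 14.9310 * 3.4820 * 0.1988 = 10.3367 kJ/K

10.3367 kJ/K


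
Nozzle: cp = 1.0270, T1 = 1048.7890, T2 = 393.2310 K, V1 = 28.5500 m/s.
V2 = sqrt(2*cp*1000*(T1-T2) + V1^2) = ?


dT = 655.5580 K
2*cp*1000*dT = 1346516.1320
V1^2 = 815.1025
V2 = sqrt(1347331.2345) = 1160.7460 m/s

1160.7460 m/s


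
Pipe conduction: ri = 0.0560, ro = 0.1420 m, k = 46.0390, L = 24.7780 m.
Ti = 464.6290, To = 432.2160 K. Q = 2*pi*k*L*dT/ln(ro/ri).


dT = 32.4130 K
ln(ro/ri) = 0.9305
Q = 2*pi*46.0390*24.7780*32.4130 / 0.9305 = 249681.4903 W

249681.4903 W


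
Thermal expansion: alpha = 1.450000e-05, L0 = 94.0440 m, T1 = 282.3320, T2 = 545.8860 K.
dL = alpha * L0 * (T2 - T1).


dT = 263.5540 K
dL = 1.450000e-05 * 94.0440 * 263.5540 = 0.359392 m
L_final = 94.403392 m

dL = 0.359392 m


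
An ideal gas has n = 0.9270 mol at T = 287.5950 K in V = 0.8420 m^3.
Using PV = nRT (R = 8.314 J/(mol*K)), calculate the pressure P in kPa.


P = nRT/V = 0.9270 * 8.314 * 287.5950 / 0.8420
= 2216.5171 / 0.8420 = 2632.4431 Pa = 2.6324 kPa

2.6324 kPa


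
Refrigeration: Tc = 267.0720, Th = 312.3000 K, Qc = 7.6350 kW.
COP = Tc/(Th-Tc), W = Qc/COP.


COP = 267.0720 / 45.2280 = 5.9050
W = 7.6350 / 5.9050 = 1.2930 kW

COP = 5.9050, W = 1.2930 kW


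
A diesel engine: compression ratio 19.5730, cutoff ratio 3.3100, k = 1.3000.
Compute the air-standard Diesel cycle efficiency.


r^(k-1) = 2.4406
rc^k = 4.7400
eta = 0.4897 = 48.9711%

48.9711%


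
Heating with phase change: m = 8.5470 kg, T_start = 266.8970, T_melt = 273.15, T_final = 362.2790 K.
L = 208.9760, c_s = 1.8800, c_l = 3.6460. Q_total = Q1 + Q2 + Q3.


Q1 (sensible, solid) = 8.5470 * 1.8800 * 6.2530 = 100.4755 kJ
Q2 (latent) = 8.5470 * 208.9760 = 1786.1179 kJ
Q3 (sensible, liquid) = 8.5470 * 3.6460 * 89.1290 = 2777.4702 kJ
Q_total = 4664.0635 kJ

4664.0635 kJ
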